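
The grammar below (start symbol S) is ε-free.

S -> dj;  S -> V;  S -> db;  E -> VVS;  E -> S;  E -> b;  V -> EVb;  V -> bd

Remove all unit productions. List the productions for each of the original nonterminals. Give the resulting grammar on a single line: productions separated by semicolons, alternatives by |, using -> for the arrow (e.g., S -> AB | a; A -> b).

Unit productions: E->S, S->V.
Unit pairs (A ⇒* B via units): (E,S), (E,V), (S,V).
S: inherits non-unit rules of {S, V} → EVb | bd | db | dj.
E: inherits non-unit rules of {E, S, V} → EVb | VVS | b | bd | db | dj.
V: inherits non-unit rules of {V} → EVb | bd.

S -> bd | db | dj | EVb; E -> b | bd | db | dj | EVb | VVS; V -> bd | EVb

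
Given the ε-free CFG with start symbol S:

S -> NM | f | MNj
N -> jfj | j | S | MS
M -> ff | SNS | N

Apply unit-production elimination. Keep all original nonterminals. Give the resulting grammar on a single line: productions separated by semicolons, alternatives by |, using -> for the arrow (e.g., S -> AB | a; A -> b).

Unit productions: M->N, N->S.
Unit pairs (A ⇒* B via units): (M,N), (M,S), (N,S).
S: inherits non-unit rules of {S} → MNj | NM | f.
M: inherits non-unit rules of {M, N, S} → MNj | MS | NM | SNS | f | ff | j | jfj.
N: inherits non-unit rules of {N, S} → MNj | MS | NM | f | j | jfj.

S -> f | NM | MNj; M -> f | j | MS | NM | ff | MNj | SNS | jfj; N -> f | j | MS | NM | MNj | jfj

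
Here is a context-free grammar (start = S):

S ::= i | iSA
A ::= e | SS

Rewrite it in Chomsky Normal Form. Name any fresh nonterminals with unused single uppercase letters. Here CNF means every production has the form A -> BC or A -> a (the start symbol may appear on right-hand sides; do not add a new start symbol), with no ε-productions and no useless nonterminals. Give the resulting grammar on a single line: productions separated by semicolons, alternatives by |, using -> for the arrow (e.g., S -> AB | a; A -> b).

No ε-productions.
No unit productions to eliminate.
TERM: introduce B -> i and substitute in every rule of length ≥2.
BIN: S -> BSA becomes S -> BC, C -> SA.

S -> i | BC; A -> e | SS; B -> i; C -> SA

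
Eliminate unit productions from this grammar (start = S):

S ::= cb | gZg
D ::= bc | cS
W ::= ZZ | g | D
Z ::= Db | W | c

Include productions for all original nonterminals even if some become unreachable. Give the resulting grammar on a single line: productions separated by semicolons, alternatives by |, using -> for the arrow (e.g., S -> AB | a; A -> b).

S -> cb | gZg; D -> bc | cS; W -> g | ZZ | bc | cS; Z -> c | g | Db | ZZ | bc | cS

Unit productions: W->D, Z->W.
Unit pairs (A ⇒* B via units): (W,D), (Z,D), (Z,W).
S: inherits non-unit rules of {S} → cb | gZg.
D: inherits non-unit rules of {D} → bc | cS.
W: inherits non-unit rules of {D, W} → ZZ | bc | cS | g.
Z: inherits non-unit rules of {D, W, Z} → Db | ZZ | bc | c | cS | g.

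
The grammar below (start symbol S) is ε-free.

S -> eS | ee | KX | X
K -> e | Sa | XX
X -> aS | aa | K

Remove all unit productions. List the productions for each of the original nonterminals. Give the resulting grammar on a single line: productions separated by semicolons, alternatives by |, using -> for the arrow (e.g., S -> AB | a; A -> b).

Unit productions: S->X, X->K.
Unit pairs (A ⇒* B via units): (S,K), (S,X), (X,K).
S: inherits non-unit rules of {K, S, X} → KX | Sa | XX | aS | aa | e | eS | ee.
K: inherits non-unit rules of {K} → Sa | XX | e.
X: inherits non-unit rules of {K, X} → Sa | XX | aS | aa | e.

S -> e | KX | Sa | XX | aS | aa | eS | ee; K -> e | Sa | XX; X -> e | Sa | XX | aS | aa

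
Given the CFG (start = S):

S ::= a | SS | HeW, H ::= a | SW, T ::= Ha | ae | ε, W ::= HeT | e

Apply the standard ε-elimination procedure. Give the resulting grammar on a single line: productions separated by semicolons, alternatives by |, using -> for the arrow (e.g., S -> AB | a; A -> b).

Nullable set: {T}.
Drop T -> ε.
W -> HeT: T nullable, giving He | HeT.
Unchanged (no nullable symbols): S -> HeW; S -> SS; S -> a; H -> SW; H -> a; T -> Ha; T -> ae; W -> e.

S -> a | SS | HeW; H -> a | SW; T -> Ha | ae; W -> e | He | HeT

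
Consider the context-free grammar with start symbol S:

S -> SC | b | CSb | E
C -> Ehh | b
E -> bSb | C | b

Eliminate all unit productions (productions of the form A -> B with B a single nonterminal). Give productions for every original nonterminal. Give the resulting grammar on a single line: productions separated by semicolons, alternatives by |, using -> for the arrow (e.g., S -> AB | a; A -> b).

Unit productions: E->C, S->E.
Unit pairs (A ⇒* B via units): (E,C), (S,C), (S,E).
S: inherits non-unit rules of {C, E, S} → CSb | Ehh | SC | b | bSb.
C: inherits non-unit rules of {C} → Ehh | b.
E: inherits non-unit rules of {C, E} → Ehh | b | bSb.

S -> b | SC | CSb | Ehh | bSb; C -> b | Ehh; E -> b | Ehh | bSb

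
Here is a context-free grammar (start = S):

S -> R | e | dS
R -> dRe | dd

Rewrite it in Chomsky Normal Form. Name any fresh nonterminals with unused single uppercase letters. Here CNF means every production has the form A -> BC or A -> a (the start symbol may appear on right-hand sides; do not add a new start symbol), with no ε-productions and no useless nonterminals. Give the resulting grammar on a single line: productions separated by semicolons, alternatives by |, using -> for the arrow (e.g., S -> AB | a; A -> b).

No ε-productions.
After unit-elimination: S -> e | dS | dd | dRe; R -> dd | dRe.
TERM: introduce A -> d, B -> e and substitute in every rule of length ≥2.
BIN: R -> ARB becomes R -> AC, C -> RB; S -> ARB becomes S -> AD, D -> RB.

S -> e | AA | AD | AS; A -> d; B -> e; C -> RB; D -> RB; R -> AA | AC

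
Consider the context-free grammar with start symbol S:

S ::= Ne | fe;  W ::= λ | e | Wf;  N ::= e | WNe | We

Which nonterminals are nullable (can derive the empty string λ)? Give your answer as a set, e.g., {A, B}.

{W}

Directly nullable (have an ε-rule): {W}.
Not nullable: N, S — each has a terminal in every rule's right-hand side or depends on a non-nullable symbol.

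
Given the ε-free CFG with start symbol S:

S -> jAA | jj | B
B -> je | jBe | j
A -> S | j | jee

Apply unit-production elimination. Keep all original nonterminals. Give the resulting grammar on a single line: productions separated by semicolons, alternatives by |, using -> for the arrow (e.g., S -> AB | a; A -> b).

S -> j | je | jj | jAA | jBe; A -> j | je | jj | jAA | jBe | jee; B -> j | je | jBe

Unit productions: A->S, S->B.
Unit pairs (A ⇒* B via units): (A,B), (A,S), (S,B).
S: inherits non-unit rules of {B, S} → j | jAA | jBe | je | jj.
A: inherits non-unit rules of {A, B, S} → j | jAA | jBe | je | jee | jj.
B: inherits non-unit rules of {B} → j | jBe | je.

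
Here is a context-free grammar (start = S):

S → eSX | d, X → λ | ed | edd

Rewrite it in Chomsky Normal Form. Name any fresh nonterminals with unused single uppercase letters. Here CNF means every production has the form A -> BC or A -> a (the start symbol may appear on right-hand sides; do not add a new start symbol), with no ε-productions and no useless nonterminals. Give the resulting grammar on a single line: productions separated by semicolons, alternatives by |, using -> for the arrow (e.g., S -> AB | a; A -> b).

S -> d | AC | AS; A -> e; B -> d; C -> SX; D -> BB; X -> AB | AD

Nullable: {X}; after ε-elimination: S -> d | eS | eSX; X -> ed | edd.
No unit productions to eliminate.
TERM: introduce B -> d, A -> e and substitute in every rule of length ≥2.
BIN: S -> ASX becomes S -> AC, C -> SX; X -> ABB becomes X -> AD, D -> BB.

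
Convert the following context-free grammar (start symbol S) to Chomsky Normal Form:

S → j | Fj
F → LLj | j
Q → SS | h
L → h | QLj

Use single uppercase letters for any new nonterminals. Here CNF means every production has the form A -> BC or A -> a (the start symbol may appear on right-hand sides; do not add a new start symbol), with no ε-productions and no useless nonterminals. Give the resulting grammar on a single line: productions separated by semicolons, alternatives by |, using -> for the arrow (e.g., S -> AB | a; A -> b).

S -> j | FA; A -> j; B -> LA; C -> LA; F -> j | LB; L -> h | QC; Q -> h | SS

No ε-productions.
No unit productions to eliminate.
TERM: introduce A -> j and substitute in every rule of length ≥2.
BIN: F -> LLA becomes F -> LB, B -> LA; L -> QLA becomes L -> QC, C -> LA.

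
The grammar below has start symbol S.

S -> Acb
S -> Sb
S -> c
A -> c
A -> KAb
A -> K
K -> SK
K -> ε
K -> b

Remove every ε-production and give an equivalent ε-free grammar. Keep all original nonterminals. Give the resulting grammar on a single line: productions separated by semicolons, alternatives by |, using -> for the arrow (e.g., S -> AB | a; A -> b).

S -> c | Sb | cb | Acb; A -> K | b | c | Ab | Kb | KAb; K -> S | b | SK

Nullable set: {A, K}.
S -> Acb: A nullable, giving Acb | cb.
A -> K: K nullable, giving K.
A -> KAb: K, A nullable, giving Ab | KAb | Kb | b.
Drop K -> ε.
K -> SK: K nullable, giving S | SK.
Unchanged (no nullable symbols): S -> Sb; S -> c; A -> c; K -> b.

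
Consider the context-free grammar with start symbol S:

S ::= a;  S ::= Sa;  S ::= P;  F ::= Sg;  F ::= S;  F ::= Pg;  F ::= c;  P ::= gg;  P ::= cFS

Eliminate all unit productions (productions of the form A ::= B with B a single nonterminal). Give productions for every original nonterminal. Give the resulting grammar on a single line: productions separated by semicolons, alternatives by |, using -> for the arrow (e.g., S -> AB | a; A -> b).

Unit productions: F->S, S->P.
Unit pairs (A ⇒* B via units): (F,P), (F,S), (S,P).
S: inherits non-unit rules of {P, S} → Sa | a | cFS | gg.
F: inherits non-unit rules of {F, P, S} → Pg | Sa | Sg | a | c | cFS | gg.
P: inherits non-unit rules of {P} → cFS | gg.

S -> a | Sa | gg | cFS; F -> a | c | Pg | Sa | Sg | gg | cFS; P -> gg | cFS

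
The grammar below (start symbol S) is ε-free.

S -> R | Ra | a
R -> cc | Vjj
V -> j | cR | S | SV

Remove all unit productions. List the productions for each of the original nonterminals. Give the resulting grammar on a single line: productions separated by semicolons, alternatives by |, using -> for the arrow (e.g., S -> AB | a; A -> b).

Unit productions: S->R, V->S.
Unit pairs (A ⇒* B via units): (S,R), (V,R), (V,S).
S: inherits non-unit rules of {R, S} → Ra | Vjj | a | cc.
R: inherits non-unit rules of {R} → Vjj | cc.
V: inherits non-unit rules of {R, S, V} → Ra | SV | Vjj | a | cR | cc | j.

S -> a | Ra | cc | Vjj; R -> cc | Vjj; V -> a | j | Ra | SV | cR | cc | Vjj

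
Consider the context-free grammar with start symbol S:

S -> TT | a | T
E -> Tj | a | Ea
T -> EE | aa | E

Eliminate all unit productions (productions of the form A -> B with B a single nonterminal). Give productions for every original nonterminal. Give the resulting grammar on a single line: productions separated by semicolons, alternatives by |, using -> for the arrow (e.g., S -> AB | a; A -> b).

S -> a | EE | Ea | TT | Tj | aa; E -> a | Ea | Tj; T -> a | EE | Ea | Tj | aa

Unit productions: S->T, T->E.
Unit pairs (A ⇒* B via units): (S,E), (S,T), (T,E).
S: inherits non-unit rules of {E, S, T} → EE | Ea | TT | Tj | a | aa.
E: inherits non-unit rules of {E} → Ea | Tj | a.
T: inherits non-unit rules of {E, T} → EE | Ea | Tj | a | aa.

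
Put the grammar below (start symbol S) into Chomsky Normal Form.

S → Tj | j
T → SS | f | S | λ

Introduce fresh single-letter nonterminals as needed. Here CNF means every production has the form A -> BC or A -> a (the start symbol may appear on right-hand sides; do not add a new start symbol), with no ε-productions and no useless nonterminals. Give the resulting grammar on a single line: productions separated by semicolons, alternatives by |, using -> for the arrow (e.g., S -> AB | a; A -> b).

S -> j | TA; A -> j; T -> f | j | SS | TA

Nullable: {T}; after ε-elimination: S -> j | Tj; T -> S | f | SS.
After unit-elimination: S -> j | Tj; T -> f | j | SS | Tj.
TERM: introduce A -> j and substitute in every rule of length ≥2.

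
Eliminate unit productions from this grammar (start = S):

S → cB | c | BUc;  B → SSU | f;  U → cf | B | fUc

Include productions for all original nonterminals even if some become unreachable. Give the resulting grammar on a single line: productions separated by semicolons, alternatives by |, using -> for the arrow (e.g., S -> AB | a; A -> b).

S -> c | cB | BUc; B -> f | SSU; U -> f | cf | SSU | fUc

Unit productions: U->B.
Unit pairs (A ⇒* B via units): (U,B).
S: inherits non-unit rules of {S} → BUc | c | cB.
B: inherits non-unit rules of {B} → SSU | f.
U: inherits non-unit rules of {B, U} → SSU | cf | f | fUc.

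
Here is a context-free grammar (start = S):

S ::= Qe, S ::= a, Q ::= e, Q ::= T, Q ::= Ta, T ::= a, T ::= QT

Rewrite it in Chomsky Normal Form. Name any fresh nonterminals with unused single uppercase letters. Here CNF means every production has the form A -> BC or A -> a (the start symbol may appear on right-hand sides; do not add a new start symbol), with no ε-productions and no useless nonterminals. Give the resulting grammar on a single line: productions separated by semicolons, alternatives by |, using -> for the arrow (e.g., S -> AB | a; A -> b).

No ε-productions.
After unit-elimination: S -> a | Qe; Q -> a | e | QT | Ta; T -> a | QT.
TERM: introduce A -> a, B -> e and substitute in every rule of length ≥2.

S -> a | QB; A -> a; B -> e; Q -> a | e | QT | TA; T -> a | QT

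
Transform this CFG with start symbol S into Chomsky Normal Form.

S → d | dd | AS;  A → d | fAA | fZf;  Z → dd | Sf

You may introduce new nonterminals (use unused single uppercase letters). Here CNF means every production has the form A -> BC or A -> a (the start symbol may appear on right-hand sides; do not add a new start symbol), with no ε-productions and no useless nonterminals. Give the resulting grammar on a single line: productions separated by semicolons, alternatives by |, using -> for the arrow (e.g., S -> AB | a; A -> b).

S -> d | AS | CC; A -> d | BD | BE; B -> f; C -> d; D -> AA; E -> ZB; Z -> CC | SB

No ε-productions.
No unit productions to eliminate.
TERM: introduce C -> d, B -> f and substitute in every rule of length ≥2.
BIN: A -> BAA becomes A -> BD, D -> AA; A -> BZB becomes A -> BE, E -> ZB.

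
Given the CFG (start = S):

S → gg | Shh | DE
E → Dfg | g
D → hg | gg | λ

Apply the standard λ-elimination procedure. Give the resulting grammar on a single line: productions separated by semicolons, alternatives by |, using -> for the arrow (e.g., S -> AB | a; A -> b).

S -> E | DE | gg | Shh; D -> gg | hg; E -> g | fg | Dfg

Nullable set: {D}.
S -> DE: D nullable, giving DE | E.
Drop D -> λ.
E -> Dfg: D nullable, giving Dfg | fg.
Unchanged (no nullable symbols): S -> Shh; S -> gg; D -> gg; D -> hg; E -> g.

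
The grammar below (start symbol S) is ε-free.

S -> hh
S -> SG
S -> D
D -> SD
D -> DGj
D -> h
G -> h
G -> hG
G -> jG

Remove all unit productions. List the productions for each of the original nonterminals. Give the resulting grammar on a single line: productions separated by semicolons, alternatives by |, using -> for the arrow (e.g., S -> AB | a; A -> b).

Unit productions: S->D.
Unit pairs (A ⇒* B via units): (S,D).
S: inherits non-unit rules of {D, S} → DGj | SD | SG | h | hh.
D: inherits non-unit rules of {D} → DGj | SD | h.
G: inherits non-unit rules of {G} → h | hG | jG.

S -> h | SD | SG | hh | DGj; D -> h | SD | DGj; G -> h | hG | jG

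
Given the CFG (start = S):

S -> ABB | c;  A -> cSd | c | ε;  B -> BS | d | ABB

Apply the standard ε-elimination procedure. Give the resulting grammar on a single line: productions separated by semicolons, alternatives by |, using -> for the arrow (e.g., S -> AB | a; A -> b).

Nullable set: {A}.
S -> ABB: A nullable, giving ABB | BB.
Drop A -> ε.
B -> ABB: A nullable, giving ABB | BB.
Unchanged (no nullable symbols): S -> c; A -> c; A -> cSd; B -> BS; B -> d.

S -> c | BB | ABB; A -> c | cSd; B -> d | BB | BS | ABB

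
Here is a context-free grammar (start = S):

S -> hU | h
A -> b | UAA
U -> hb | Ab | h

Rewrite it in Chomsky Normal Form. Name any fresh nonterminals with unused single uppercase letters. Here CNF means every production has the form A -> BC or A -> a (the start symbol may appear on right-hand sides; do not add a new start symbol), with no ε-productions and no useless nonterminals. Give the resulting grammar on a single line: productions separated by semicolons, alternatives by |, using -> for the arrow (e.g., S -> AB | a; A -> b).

S -> h | BU; A -> b | UD; B -> h; C -> b; D -> AA; U -> h | AC | BC

No ε-productions.
No unit productions to eliminate.
TERM: introduce C -> b, B -> h and substitute in every rule of length ≥2.
BIN: A -> UAA becomes A -> UD, D -> AA.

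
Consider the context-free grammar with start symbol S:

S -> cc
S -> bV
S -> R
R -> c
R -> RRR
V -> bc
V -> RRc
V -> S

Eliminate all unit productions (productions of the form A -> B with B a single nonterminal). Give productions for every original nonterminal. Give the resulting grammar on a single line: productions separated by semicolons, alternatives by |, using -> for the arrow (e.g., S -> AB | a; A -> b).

Unit productions: S->R, V->S.
Unit pairs (A ⇒* B via units): (S,R), (V,R), (V,S).
S: inherits non-unit rules of {R, S} → RRR | bV | c | cc.
R: inherits non-unit rules of {R} → RRR | c.
V: inherits non-unit rules of {R, S, V} → RRR | RRc | bV | bc | c | cc.

S -> c | bV | cc | RRR; R -> c | RRR; V -> c | bV | bc | cc | RRR | RRc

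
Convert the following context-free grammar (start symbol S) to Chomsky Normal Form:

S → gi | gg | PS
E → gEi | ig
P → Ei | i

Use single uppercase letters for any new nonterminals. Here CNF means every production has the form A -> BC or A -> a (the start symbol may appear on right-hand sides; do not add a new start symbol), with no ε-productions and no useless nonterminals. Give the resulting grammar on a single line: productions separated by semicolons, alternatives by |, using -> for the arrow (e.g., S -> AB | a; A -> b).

S -> AA | AB | PS; A -> g; B -> i; C -> EB; E -> AC | BA; P -> i | EB

No ε-productions.
No unit productions to eliminate.
TERM: introduce A -> g, B -> i and substitute in every rule of length ≥2.
BIN: E -> AEB becomes E -> AC, C -> EB.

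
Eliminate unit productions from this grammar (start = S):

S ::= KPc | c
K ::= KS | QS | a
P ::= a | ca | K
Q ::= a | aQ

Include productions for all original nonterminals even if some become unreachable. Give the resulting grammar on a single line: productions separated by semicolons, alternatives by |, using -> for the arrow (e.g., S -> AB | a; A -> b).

S -> c | KPc; K -> a | KS | QS; P -> a | KS | QS | ca; Q -> a | aQ

Unit productions: P->K.
Unit pairs (A ⇒* B via units): (P,K).
S: inherits non-unit rules of {S} → KPc | c.
K: inherits non-unit rules of {K} → KS | QS | a.
P: inherits non-unit rules of {K, P} → KS | QS | a | ca.
Q: inherits non-unit rules of {Q} → a | aQ.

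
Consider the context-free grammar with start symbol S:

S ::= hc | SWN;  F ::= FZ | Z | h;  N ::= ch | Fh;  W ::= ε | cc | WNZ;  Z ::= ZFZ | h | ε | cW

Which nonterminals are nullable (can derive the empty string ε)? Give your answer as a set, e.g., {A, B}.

Directly nullable (have an ε-rule): {W, Z}.
F is nullable via F -> Z (every symbol on the right is already known nullable).
Not nullable: N, S — each has a terminal in every rule's right-hand side or depends on a non-nullable symbol.

{F, W, Z}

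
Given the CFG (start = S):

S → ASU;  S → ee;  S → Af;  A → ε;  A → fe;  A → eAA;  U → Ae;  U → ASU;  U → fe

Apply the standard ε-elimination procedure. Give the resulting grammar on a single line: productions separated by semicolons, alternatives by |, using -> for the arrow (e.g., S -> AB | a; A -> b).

Nullable set: {A}.
S -> ASU: A nullable, giving ASU | SU.
S -> Af: A nullable, giving Af | f.
Drop A -> ε.
A -> eAA: A, A nullable, giving e | eA | eAA.
U -> ASU: A nullable, giving ASU | SU.
U -> Ae: A nullable, giving Ae | e.
Unchanged (no nullable symbols): S -> ee; A -> fe; U -> fe.

S -> f | Af | SU | ee | ASU; A -> e | eA | fe | eAA; U -> e | Ae | SU | fe | ASU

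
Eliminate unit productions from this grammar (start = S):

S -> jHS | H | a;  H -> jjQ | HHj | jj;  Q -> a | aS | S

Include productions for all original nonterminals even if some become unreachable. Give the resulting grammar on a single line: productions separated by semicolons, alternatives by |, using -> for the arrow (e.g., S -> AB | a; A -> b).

S -> a | jj | HHj | jHS | jjQ; H -> jj | HHj | jjQ; Q -> a | aS | jj | HHj | jHS | jjQ

Unit productions: Q->S, S->H.
Unit pairs (A ⇒* B via units): (Q,H), (Q,S), (S,H).
S: inherits non-unit rules of {H, S} → HHj | a | jHS | jj | jjQ.
H: inherits non-unit rules of {H} → HHj | jj | jjQ.
Q: inherits non-unit rules of {H, Q, S} → HHj | a | aS | jHS | jj | jjQ.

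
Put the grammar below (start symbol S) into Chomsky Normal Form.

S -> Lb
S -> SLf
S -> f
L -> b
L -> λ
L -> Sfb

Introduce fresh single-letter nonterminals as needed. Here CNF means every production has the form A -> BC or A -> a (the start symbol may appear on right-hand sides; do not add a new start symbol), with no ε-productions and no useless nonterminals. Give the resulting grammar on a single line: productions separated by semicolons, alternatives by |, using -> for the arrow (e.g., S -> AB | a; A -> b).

Nullable: {L}; after ε-elimination: S -> b | f | Lb | Sf | SLf; L -> b | Sfb.
No unit productions to eliminate.
TERM: introduce B -> b, A -> f and substitute in every rule of length ≥2.
BIN: L -> SAB becomes L -> SC, C -> AB; S -> SLA becomes S -> SD, D -> LA.

S -> b | f | LB | SA | SD; A -> f; B -> b; C -> AB; D -> LA; L -> b | SC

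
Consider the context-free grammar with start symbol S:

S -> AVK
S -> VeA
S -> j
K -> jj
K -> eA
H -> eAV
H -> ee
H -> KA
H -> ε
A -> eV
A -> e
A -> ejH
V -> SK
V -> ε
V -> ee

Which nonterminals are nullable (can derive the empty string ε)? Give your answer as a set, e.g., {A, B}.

Directly nullable (have an ε-rule): {H, V}.
Not nullable: A, K, S — each has a terminal in every rule's right-hand side or depends on a non-nullable symbol.

{H, V}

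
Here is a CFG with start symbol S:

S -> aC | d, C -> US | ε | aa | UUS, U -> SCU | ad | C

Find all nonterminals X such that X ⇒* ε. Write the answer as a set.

Directly nullable (have an ε-rule): {C}.
U is nullable via U -> C (every symbol on the right is already known nullable).
Not nullable: S — each has a terminal in every rule's right-hand side or depends on a non-nullable symbol.

{C, U}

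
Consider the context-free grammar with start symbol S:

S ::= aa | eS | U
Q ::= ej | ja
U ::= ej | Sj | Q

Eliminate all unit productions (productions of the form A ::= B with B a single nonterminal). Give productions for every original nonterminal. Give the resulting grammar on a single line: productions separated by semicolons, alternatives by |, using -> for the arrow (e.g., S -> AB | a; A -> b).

S -> Sj | aa | eS | ej | ja; Q -> ej | ja; U -> Sj | ej | ja

Unit productions: S->U, U->Q.
Unit pairs (A ⇒* B via units): (S,Q), (S,U), (U,Q).
S: inherits non-unit rules of {Q, S, U} → Sj | aa | eS | ej | ja.
Q: inherits non-unit rules of {Q} → ej | ja.
U: inherits non-unit rules of {Q, U} → Sj | ej | ja.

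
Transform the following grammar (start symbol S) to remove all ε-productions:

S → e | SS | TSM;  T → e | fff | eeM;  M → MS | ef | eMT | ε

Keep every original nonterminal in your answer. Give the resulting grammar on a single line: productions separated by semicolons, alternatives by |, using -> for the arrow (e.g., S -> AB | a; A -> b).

Nullable set: {M}.
S -> TSM: M nullable, giving TS | TSM.
Drop M -> ε.
M -> MS: M nullable, giving MS | S.
M -> eMT: M nullable, giving eMT | eT.
T -> eeM: M nullable, giving ee | eeM.
Unchanged (no nullable symbols): S -> SS; S -> e; M -> ef; T -> e; T -> fff.

S -> e | SS | TS | TSM; M -> S | MS | eT | ef | eMT; T -> e | ee | eeM | fff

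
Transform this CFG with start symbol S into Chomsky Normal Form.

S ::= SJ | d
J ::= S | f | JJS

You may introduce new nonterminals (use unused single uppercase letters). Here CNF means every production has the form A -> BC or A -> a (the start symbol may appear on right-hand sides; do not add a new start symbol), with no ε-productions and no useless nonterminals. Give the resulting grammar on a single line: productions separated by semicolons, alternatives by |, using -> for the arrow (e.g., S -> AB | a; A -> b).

No ε-productions.
After unit-elimination: S -> d | SJ; J -> d | f | SJ | JJS.
BIN: J -> JJS becomes J -> JA, A -> JS.

S -> d | SJ; A -> JS; J -> d | f | JA | SJ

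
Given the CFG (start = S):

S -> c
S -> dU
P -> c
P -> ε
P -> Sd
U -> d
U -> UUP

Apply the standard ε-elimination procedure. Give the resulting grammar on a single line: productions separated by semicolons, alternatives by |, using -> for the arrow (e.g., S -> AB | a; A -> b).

Nullable set: {P}.
Drop P -> ε.
U -> UUP: P nullable, giving UU | UUP.
Unchanged (no nullable symbols): S -> c; S -> dU; P -> Sd; P -> c; U -> d.

S -> c | dU; P -> c | Sd; U -> d | UU | UUP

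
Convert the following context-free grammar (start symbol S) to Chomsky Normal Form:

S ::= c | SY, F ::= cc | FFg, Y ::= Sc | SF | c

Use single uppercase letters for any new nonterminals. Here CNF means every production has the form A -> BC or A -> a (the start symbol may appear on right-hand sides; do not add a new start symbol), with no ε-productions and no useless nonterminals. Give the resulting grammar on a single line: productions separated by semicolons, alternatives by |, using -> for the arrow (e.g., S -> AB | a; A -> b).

No ε-productions.
No unit productions to eliminate.
TERM: introduce B -> c, A -> g and substitute in every rule of length ≥2.
BIN: F -> FFA becomes F -> FC, C -> FA.

S -> c | SY; A -> g; B -> c; C -> FA; F -> BB | FC; Y -> c | SB | SF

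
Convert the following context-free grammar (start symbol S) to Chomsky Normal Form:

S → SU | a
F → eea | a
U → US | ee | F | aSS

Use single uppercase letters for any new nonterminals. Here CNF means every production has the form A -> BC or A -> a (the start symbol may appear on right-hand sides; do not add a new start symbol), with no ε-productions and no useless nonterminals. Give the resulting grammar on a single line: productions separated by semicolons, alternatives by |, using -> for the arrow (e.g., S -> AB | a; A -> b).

No ε-productions.
After unit-elimination: S -> a | SU; F -> a | eea; U -> a | US | ee | aSS | eea.
TERM: introduce B -> a, A -> e and substitute in every rule of length ≥2.
BIN: F -> AAB becomes F -> AC, C -> AB; U -> AAB becomes U -> AD, D -> AB; U -> BSS becomes U -> BE, E -> SS.
Drop unreachable/unproductive: F.

S -> a | SU; A -> e; B -> a; D -> AB; E -> SS; U -> a | AA | AD | BE | US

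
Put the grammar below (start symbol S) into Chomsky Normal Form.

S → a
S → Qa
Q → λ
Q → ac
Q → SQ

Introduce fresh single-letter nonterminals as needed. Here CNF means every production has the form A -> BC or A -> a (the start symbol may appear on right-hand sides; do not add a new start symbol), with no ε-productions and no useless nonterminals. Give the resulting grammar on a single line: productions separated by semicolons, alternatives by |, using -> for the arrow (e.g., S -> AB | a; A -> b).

S -> a | QA; A -> a; B -> c; Q -> a | AB | QA | SQ

Nullable: {Q}; after ε-elimination: S -> a | Qa; Q -> S | SQ | ac.
After unit-elimination: S -> a | Qa; Q -> a | Qa | SQ | ac.
TERM: introduce A -> a, B -> c and substitute in every rule of length ≥2.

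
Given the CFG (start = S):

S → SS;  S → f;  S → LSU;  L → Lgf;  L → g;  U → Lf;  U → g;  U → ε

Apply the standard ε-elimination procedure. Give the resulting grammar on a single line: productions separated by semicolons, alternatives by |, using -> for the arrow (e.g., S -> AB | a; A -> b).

Nullable set: {U}.
S -> LSU: U nullable, giving LS | LSU.
Drop U -> ε.
Unchanged (no nullable symbols): S -> SS; S -> f; L -> Lgf; L -> g; U -> Lf; U -> g.

S -> f | LS | SS | LSU; L -> g | Lgf; U -> g | Lf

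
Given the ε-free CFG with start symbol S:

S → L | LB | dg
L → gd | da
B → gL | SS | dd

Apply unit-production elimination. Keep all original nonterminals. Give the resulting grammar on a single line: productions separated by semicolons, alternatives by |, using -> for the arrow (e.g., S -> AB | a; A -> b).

Unit productions: S->L.
Unit pairs (A ⇒* B via units): (S,L).
S: inherits non-unit rules of {L, S} → LB | da | dg | gd.
B: inherits non-unit rules of {B} → SS | dd | gL.
L: inherits non-unit rules of {L} → da | gd.

S -> LB | da | dg | gd; B -> SS | dd | gL; L -> da | gd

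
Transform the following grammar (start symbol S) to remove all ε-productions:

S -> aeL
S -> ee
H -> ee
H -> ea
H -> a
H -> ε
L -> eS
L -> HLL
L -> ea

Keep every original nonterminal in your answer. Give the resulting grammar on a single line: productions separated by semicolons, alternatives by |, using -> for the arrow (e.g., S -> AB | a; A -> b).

S -> ee | aeL; H -> a | ea | ee; L -> LL | eS | ea | HLL

Nullable set: {H}.
Drop H -> ε.
L -> HLL: H nullable, giving HLL | LL.
Unchanged (no nullable symbols): S -> aeL; S -> ee; H -> a; H -> ea; H -> ee; L -> eS; L -> ea.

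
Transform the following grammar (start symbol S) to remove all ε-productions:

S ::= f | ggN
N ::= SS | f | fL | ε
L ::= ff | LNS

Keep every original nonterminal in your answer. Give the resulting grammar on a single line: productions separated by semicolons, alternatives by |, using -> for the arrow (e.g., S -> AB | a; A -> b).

Nullable set: {N}.
S -> ggN: N nullable, giving gg | ggN.
L -> LNS: N nullable, giving LNS | LS.
Drop N -> ε.
Unchanged (no nullable symbols): S -> f; L -> ff; N -> SS; N -> f; N -> fL.

S -> f | gg | ggN; L -> LS | ff | LNS; N -> f | SS | fL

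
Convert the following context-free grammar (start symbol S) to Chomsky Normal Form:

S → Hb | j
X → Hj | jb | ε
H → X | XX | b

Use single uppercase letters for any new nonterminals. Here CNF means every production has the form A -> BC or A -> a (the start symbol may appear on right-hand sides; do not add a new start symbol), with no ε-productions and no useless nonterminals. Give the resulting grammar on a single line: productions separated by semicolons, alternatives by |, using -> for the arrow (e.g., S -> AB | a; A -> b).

S -> b | j | HB; A -> j; B -> b; H -> b | j | AB | HA | XX; X -> j | AB | HA

Nullable: {H, X}; after ε-elimination: S -> b | j | Hb; H -> X | b | XX; X -> j | Hj | jb.
After unit-elimination: S -> b | j | Hb; H -> b | j | Hj | XX | jb; X -> j | Hj | jb.
TERM: introduce B -> b, A -> j and substitute in every rule of length ≥2.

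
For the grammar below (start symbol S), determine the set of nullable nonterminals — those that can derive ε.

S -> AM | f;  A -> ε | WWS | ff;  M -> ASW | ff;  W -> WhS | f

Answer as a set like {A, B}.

{A}

Directly nullable (have an ε-rule): {A}.
Not nullable: M, S, W — each has a terminal in every rule's right-hand side or depends on a non-nullable symbol.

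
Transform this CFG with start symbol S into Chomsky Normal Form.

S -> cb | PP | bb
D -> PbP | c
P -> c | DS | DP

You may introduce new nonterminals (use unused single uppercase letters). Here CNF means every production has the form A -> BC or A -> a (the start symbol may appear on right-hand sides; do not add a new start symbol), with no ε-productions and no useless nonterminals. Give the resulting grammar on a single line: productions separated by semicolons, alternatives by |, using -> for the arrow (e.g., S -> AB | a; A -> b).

S -> AA | BA | PP; A -> b; B -> c; C -> AP; D -> c | PC; P -> c | DP | DS

No ε-productions.
No unit productions to eliminate.
TERM: introduce A -> b, B -> c and substitute in every rule of length ≥2.
BIN: D -> PAP becomes D -> PC, C -> AP.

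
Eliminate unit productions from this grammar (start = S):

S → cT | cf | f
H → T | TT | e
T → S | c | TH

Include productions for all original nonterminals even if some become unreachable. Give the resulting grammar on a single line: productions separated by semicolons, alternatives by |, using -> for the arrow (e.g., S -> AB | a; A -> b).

Unit productions: H->T, T->S.
Unit pairs (A ⇒* B via units): (H,S), (H,T), (T,S).
S: inherits non-unit rules of {S} → cT | cf | f.
H: inherits non-unit rules of {H, S, T} → TH | TT | c | cT | cf | e | f.
T: inherits non-unit rules of {S, T} → TH | c | cT | cf | f.

S -> f | cT | cf; H -> c | e | f | TH | TT | cT | cf; T -> c | f | TH | cT | cf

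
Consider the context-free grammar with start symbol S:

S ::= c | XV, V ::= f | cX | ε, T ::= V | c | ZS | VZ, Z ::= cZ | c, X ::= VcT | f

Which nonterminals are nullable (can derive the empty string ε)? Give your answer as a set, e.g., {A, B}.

Directly nullable (have an ε-rule): {V}.
T is nullable via T -> V (every symbol on the right is already known nullable).
Not nullable: S, X, Z — each has a terminal in every rule's right-hand side or depends on a non-nullable symbol.

{T, V}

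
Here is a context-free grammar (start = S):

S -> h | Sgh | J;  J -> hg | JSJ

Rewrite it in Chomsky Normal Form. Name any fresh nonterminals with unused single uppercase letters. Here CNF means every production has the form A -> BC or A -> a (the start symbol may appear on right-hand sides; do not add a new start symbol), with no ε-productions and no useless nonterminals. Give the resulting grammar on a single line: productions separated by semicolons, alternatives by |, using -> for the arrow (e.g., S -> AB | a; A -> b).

S -> h | AB | JD | SE; A -> h; B -> g; C -> SJ; D -> SJ; E -> BA; J -> AB | JC

No ε-productions.
After unit-elimination: S -> h | hg | JSJ | Sgh; J -> hg | JSJ.
TERM: introduce B -> g, A -> h and substitute in every rule of length ≥2.
BIN: J -> JSJ becomes J -> JC, C -> SJ; S -> JSJ becomes S -> JD, D -> SJ; S -> SBA becomes S -> SE, E -> BA.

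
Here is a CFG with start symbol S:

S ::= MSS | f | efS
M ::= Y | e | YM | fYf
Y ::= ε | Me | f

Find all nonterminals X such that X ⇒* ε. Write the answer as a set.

{M, Y}

Directly nullable (have an ε-rule): {Y}.
M is nullable via M -> Y (every symbol on the right is already known nullable).
Not nullable: S — each has a terminal in every rule's right-hand side or depends on a non-nullable symbol.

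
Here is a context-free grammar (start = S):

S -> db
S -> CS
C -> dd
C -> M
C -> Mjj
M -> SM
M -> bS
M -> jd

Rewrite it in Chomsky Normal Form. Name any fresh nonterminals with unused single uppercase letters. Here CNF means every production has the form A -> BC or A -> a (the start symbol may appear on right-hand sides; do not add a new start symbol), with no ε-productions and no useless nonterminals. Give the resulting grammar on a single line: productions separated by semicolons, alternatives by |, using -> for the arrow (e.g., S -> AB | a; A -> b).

No ε-productions.
After unit-elimination: S -> CS | db; C -> SM | bS | dd | jd | Mjj; M -> SM | bS | jd.
TERM: introduce B -> b, D -> d, A -> j and substitute in every rule of length ≥2.
BIN: C -> MAA becomes C -> ME, E -> AA.

S -> CS | DB; A -> j; B -> b; C -> AD | BS | DD | ME | SM; D -> d; E -> AA; M -> AD | BS | SM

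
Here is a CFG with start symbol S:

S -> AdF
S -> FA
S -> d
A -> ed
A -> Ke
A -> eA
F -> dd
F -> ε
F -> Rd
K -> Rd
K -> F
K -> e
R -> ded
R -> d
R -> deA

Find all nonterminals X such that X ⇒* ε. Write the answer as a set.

{F, K}

Directly nullable (have an ε-rule): {F}.
K is nullable via K -> F (every symbol on the right is already known nullable).
Not nullable: A, R, S — each has a terminal in every rule's right-hand side or depends on a non-nullable symbol.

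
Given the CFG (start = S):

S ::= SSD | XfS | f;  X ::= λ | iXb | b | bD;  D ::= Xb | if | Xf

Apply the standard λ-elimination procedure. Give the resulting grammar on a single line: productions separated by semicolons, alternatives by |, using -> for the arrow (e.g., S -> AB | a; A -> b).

S -> f | fS | SSD | XfS; D -> b | f | Xb | Xf | if; X -> b | bD | ib | iXb

Nullable set: {X}.
S -> XfS: X nullable, giving XfS | fS.
D -> Xb: X nullable, giving Xb | b.
D -> Xf: X nullable, giving Xf | f.
Drop X -> λ.
X -> iXb: X nullable, giving iXb | ib.
Unchanged (no nullable symbols): S -> SSD; S -> f; D -> if; X -> b; X -> bD.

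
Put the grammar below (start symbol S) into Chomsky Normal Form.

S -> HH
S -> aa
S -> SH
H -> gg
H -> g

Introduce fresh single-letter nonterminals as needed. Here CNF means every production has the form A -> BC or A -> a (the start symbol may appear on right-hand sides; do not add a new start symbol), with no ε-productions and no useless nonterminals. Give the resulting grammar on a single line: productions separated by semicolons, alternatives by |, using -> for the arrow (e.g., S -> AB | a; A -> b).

No ε-productions.
No unit productions to eliminate.
TERM: introduce B -> a, A -> g and substitute in every rule of length ≥2.

S -> BB | HH | SH; A -> g; B -> a; H -> g | AA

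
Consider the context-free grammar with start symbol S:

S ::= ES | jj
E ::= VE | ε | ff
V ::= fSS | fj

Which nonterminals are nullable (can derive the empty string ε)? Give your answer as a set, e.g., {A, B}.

{E}

Directly nullable (have an ε-rule): {E}.
Not nullable: S, V — each has a terminal in every rule's right-hand side or depends on a non-nullable symbol.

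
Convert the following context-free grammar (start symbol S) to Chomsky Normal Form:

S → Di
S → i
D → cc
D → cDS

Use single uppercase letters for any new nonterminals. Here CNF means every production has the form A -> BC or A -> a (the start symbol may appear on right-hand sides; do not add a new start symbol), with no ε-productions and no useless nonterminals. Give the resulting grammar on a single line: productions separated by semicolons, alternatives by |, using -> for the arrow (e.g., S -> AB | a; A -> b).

No ε-productions.
No unit productions to eliminate.
TERM: introduce A -> c, B -> i and substitute in every rule of length ≥2.
BIN: D -> ADS becomes D -> AC, C -> DS.

S -> i | DB; A -> c; B -> i; C -> DS; D -> AA | AC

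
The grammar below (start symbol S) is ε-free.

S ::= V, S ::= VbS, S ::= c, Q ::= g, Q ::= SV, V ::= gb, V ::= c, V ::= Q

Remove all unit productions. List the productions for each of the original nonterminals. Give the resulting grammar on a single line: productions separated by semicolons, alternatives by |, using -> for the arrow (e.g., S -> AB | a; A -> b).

S -> c | g | SV | gb | VbS; Q -> g | SV; V -> c | g | SV | gb

Unit productions: S->V, V->Q.
Unit pairs (A ⇒* B via units): (S,Q), (S,V), (V,Q).
S: inherits non-unit rules of {Q, S, V} → SV | VbS | c | g | gb.
Q: inherits non-unit rules of {Q} → SV | g.
V: inherits non-unit rules of {Q, V} → SV | c | g | gb.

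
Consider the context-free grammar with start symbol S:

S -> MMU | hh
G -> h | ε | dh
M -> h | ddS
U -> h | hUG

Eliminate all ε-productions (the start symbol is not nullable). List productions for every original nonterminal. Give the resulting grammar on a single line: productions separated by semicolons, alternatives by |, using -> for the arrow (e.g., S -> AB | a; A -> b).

S -> hh | MMU; G -> h | dh; M -> h | ddS; U -> h | hU | hUG

Nullable set: {G}.
Drop G -> ε.
U -> hUG: G nullable, giving hU | hUG.
Unchanged (no nullable symbols): S -> MMU; S -> hh; G -> dh; G -> h; M -> ddS; M -> h; U -> h.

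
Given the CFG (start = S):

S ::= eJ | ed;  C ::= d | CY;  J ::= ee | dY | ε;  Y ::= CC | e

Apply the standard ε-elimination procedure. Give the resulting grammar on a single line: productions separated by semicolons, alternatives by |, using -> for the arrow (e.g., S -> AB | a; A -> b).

Nullable set: {J}.
S -> eJ: J nullable, giving e | eJ.
Drop J -> ε.
Unchanged (no nullable symbols): S -> ed; C -> CY; C -> d; J -> dY; J -> ee; Y -> CC; Y -> e.

S -> e | eJ | ed; C -> d | CY; J -> dY | ee; Y -> e | CC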